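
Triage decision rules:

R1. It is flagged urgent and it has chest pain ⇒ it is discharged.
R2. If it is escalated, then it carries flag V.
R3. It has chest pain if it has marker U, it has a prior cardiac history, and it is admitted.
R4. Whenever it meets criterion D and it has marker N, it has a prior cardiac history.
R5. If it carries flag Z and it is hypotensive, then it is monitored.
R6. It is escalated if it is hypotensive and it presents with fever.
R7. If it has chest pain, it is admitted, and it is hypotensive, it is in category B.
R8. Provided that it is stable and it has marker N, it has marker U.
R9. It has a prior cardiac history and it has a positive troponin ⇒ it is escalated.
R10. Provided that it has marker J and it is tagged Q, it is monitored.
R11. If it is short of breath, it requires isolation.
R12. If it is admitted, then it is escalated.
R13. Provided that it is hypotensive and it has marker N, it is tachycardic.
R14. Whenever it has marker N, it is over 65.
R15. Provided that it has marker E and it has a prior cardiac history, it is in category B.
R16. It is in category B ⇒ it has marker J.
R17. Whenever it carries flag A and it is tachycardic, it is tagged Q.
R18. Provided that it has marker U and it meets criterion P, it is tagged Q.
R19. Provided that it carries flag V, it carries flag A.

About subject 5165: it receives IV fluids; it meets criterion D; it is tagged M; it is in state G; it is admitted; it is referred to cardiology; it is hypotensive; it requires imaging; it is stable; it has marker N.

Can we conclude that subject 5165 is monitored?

Yes

By R4 (it meets criterion D, it has marker N): it has a prior cardiac history.
By R8 (it is stable, it has marker N): it has marker U.
By R12 (it is admitted): it is escalated.
By R13 (it is hypotensive, it has marker N): it is tachycardic.
By R2 (it is escalated): it carries flag V.
By R3 (it has marker U, it has a prior cardiac history, it is admitted): it has chest pain.
By R7 (it has chest pain, it is admitted, it is hypotensive): it is in category B.
By R16 (it is in category B): it has marker J.
By R19 (it carries flag V): it carries flag A.
By R17 (it carries flag A, it is tachycardic): it is tagged Q.
By R10 (it has marker J, it is tagged Q): it is monitored.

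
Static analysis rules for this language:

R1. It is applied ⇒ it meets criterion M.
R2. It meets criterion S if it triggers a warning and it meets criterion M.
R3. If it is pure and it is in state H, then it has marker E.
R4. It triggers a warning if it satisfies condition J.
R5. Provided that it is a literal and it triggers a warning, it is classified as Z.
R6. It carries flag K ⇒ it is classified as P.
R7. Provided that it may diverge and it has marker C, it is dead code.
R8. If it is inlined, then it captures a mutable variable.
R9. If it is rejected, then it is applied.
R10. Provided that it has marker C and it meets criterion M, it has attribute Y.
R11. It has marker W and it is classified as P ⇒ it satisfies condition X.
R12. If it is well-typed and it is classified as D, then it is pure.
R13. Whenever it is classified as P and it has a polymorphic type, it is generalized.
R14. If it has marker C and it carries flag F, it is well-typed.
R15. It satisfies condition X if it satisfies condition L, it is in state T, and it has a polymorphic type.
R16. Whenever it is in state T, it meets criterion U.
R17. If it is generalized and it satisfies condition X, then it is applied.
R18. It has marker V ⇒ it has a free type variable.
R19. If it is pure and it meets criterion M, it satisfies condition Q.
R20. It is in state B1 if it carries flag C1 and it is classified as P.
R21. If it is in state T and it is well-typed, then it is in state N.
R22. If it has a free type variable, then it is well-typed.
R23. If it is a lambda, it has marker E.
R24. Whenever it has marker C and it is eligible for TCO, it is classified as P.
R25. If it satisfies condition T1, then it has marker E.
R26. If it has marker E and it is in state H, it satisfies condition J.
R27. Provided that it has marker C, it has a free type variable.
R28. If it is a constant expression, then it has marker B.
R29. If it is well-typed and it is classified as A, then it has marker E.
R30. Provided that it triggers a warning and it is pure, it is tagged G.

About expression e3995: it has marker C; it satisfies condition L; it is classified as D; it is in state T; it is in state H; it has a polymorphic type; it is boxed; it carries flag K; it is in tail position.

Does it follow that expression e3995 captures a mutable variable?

No

Forward chaining from the given facts derives: is classified as P, is generalized, satisfies condition X, meets criterion U, is applied, has a free type variable, meets criterion M, has attribute Y, is well-typed, is pure, satisfies condition Q, is in state N, has marker E, satisfies condition J, triggers a warning, is tagged G, meets criterion S.
The only rule concluding "it captures a mutable variable" is R8, which needs "it is inlined"; that is never established.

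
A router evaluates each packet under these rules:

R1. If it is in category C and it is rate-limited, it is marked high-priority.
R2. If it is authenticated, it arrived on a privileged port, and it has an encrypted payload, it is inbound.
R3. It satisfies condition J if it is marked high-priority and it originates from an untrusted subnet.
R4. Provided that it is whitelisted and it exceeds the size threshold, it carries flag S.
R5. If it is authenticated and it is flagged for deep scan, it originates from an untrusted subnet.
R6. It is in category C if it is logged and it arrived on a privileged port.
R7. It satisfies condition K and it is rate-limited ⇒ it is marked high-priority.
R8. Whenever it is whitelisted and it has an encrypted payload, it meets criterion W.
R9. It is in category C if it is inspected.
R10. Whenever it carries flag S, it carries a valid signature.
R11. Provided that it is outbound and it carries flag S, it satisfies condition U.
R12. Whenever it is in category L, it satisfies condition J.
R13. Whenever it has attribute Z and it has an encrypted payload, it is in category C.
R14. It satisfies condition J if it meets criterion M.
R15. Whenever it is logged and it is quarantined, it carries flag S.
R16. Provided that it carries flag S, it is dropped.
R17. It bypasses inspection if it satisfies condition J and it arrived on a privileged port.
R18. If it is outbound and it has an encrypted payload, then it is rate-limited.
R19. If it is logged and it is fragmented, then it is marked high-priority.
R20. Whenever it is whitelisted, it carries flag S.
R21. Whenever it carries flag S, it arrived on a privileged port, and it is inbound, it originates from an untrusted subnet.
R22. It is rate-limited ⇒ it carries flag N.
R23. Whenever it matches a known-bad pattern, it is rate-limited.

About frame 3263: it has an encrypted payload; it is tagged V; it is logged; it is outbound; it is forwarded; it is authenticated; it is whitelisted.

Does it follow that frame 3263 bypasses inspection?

No

Forward chaining from the given facts derives: meets criterion W, is rate-limited, carries flag S, carries flag N, carries a valid signature, satisfies condition U, is dropped.
The only rule concluding "it bypasses inspection" is R17, which needs "it satisfies condition J"; that is never established.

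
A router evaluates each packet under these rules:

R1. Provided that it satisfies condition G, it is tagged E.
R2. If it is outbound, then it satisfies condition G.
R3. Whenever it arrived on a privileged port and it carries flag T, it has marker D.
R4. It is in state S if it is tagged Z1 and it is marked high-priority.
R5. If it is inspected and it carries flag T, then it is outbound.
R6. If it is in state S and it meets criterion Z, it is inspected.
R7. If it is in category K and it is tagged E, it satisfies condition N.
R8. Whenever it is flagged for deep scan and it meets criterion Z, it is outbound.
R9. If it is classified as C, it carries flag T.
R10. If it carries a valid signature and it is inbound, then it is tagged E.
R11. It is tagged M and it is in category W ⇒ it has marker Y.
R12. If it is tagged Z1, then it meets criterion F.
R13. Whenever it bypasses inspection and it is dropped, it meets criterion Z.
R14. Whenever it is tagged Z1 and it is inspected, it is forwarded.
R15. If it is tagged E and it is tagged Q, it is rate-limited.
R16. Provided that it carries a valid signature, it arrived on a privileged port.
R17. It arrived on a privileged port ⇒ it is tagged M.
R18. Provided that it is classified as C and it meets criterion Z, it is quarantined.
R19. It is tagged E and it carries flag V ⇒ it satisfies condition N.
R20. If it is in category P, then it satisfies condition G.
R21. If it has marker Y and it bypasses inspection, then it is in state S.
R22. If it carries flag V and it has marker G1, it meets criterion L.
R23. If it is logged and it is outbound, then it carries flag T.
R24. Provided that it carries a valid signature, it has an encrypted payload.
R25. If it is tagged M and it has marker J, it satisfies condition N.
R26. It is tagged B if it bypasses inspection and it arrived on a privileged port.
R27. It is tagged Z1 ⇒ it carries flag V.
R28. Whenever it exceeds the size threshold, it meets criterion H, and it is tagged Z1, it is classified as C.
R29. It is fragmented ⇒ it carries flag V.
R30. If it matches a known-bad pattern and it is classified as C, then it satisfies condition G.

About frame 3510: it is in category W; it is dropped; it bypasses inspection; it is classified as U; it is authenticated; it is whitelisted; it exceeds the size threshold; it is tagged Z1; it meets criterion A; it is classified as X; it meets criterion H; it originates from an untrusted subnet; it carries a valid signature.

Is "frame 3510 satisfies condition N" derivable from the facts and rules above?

Yes

By R13 (it bypasses inspection, it is dropped): it meets criterion Z.
By R16 (it carries a valid signature): it arrived on a privileged port.
By R17 (it arrived on a privileged port): it is tagged M.
By R27 (it is tagged Z1): it carries flag V.
By R28 (it exceeds the size threshold, it meets criterion H, it is tagged Z1): it is classified as C.
By R9 (it is classified as C): it carries flag T.
By R11 (it is tagged M, it is in category W): it has marker Y.
By R21 (it has marker Y, it bypasses inspection): it is in state S.
By R6 (it is in state S, it meets criterion Z): it is inspected.
By R5 (it is inspected, it carries flag T): it is outbound.
By R2 (it is outbound): it satisfies condition G.
By R1 (it satisfies condition G): it is tagged E.
By R19 (it is tagged E, it carries flag V): it satisfies condition N.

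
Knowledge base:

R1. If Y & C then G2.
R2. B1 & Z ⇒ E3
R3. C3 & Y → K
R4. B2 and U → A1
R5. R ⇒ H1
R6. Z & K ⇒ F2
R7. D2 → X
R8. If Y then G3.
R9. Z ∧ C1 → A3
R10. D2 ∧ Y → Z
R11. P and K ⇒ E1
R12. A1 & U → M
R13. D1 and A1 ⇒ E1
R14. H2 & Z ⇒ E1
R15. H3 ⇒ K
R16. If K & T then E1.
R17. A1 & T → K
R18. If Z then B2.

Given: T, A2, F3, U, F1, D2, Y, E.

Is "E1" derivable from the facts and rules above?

Z  (by R10: D2, Y)
B2  (by R18: Z)
A1  (by R4: B2, U)
K  (by R17: A1, T)
E1  (by R16: K, T)

Yes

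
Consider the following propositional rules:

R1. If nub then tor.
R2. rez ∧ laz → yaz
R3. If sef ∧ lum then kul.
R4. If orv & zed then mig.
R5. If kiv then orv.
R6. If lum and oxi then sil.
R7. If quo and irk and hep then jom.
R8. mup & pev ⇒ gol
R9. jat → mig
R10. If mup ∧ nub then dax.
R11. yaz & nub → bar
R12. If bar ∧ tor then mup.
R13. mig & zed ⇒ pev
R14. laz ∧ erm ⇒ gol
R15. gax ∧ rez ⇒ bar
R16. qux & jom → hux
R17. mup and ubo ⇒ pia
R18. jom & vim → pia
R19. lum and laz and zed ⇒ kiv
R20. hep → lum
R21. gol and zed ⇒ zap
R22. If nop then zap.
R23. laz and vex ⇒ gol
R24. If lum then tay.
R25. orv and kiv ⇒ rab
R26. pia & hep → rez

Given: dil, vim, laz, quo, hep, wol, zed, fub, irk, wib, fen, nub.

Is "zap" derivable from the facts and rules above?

tor  (by R1: nub)
jom  (by R7: quo, irk, hep)
pia  (by R18: jom, vim)
lum  (by R20: hep)
rez  (by R26: pia, hep)
yaz  (by R2: rez, laz)
bar  (by R11: yaz, nub)
mup  (by R12: bar, tor)
kiv  (by R19: lum, laz, zed)
orv  (by R5: kiv)
mig  (by R4: orv, zed)
pev  (by R13: mig, zed)
gol  (by R8: mup, pev)
zap  (by R21: gol, zed)

Yes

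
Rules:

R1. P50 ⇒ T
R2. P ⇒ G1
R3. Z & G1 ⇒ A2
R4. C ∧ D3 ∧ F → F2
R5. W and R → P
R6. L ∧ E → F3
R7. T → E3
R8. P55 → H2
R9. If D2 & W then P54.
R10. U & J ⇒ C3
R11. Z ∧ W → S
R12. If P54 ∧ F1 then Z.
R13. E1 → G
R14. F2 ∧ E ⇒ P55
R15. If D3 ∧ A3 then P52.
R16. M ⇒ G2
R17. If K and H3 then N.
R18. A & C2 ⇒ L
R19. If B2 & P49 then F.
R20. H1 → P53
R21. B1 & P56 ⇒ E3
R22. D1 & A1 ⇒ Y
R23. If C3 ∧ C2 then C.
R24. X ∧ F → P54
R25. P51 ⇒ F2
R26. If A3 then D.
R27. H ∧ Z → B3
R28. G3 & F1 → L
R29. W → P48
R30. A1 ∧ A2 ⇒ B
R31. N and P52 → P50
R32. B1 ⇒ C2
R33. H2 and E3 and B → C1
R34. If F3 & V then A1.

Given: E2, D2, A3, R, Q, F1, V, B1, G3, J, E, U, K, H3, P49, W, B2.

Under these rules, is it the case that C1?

Forward chaining from the given facts derives: P, P54, C3, Z, N, F, D, L, P48, C2, G1, A2, F3, S, C, A1, B.
The only rule concluding C1 is R33, which needs H2; that is never established.

No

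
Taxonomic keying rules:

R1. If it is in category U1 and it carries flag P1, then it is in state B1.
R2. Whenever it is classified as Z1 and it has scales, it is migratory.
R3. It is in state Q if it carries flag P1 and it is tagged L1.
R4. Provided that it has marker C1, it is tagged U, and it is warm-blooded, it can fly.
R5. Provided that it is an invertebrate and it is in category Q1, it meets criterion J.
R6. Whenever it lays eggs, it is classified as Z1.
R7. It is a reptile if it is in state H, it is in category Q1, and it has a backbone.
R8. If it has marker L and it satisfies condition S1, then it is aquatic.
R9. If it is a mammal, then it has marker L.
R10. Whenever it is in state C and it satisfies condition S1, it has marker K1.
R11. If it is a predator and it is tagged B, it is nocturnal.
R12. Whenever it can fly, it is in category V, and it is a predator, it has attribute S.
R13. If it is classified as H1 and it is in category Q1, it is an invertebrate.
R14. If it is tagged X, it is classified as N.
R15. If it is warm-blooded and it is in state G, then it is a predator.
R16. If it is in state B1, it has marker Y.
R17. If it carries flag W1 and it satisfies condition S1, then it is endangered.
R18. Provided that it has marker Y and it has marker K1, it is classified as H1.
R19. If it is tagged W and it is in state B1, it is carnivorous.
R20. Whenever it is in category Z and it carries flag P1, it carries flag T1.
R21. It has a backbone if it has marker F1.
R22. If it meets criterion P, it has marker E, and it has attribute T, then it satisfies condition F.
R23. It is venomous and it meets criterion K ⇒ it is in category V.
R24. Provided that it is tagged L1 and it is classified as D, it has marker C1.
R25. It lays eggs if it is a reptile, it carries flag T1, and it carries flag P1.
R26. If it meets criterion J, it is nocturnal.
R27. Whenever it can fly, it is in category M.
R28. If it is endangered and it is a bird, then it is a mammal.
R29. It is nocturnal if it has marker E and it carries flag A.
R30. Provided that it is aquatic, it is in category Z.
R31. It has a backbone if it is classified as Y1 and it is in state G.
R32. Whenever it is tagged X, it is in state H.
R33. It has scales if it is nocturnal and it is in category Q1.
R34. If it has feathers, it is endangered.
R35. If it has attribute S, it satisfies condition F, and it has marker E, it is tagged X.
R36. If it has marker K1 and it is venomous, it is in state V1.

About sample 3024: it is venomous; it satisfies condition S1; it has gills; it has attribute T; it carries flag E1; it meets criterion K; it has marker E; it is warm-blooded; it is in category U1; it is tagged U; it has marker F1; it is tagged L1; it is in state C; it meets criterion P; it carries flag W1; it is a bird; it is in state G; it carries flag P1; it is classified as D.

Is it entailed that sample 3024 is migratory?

Forward chaining from the given facts derives: is in state B1, is in state Q, has marker K1, is a predator, has marker Y, is endangered, is classified as H1, has a backbone, satisfies condition F, is in category V, has marker C1, is a mammal, is in state V1, can fly, has marker L, has attribute S, is in category M, is tagged X, is aquatic, is classified as N, is in category Z, is in state H, carries flag T1.
The only rule concluding "it is migratory" is R2, which needs "it is classified as Z1"; that is never established.

No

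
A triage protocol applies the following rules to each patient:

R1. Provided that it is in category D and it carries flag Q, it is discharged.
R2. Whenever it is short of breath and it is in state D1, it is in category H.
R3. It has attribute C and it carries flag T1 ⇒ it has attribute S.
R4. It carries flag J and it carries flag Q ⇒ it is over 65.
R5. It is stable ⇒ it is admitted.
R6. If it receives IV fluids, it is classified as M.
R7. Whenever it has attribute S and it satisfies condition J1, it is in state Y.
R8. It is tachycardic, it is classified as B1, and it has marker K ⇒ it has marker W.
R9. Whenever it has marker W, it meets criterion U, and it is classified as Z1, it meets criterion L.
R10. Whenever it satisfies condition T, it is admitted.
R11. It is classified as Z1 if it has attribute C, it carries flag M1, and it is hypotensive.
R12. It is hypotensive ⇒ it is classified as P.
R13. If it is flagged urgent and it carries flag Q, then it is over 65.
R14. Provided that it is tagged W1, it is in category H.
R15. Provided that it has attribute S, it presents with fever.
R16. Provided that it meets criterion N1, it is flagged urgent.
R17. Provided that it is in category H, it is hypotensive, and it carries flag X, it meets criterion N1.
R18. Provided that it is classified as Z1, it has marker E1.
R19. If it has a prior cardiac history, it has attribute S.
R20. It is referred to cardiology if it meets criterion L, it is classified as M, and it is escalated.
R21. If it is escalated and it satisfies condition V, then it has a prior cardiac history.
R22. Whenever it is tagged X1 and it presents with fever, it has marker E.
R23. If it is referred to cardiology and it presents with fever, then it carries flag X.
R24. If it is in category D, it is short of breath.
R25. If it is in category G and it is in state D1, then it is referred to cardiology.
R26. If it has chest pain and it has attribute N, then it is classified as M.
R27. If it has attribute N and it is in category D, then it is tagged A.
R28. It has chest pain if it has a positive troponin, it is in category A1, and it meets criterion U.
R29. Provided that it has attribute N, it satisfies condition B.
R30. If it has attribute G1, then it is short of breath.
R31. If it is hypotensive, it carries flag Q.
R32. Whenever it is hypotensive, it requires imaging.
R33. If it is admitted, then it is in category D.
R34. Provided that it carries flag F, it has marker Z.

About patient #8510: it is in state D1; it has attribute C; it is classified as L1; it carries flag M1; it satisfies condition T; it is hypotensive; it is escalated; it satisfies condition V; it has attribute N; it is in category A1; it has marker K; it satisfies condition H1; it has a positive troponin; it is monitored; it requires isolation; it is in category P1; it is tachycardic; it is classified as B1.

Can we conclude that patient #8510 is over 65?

Forward chaining from the given facts derives: has marker W, is admitted, is classified as Z1, is classified as P, has marker E1, has a prior cardiac history, satisfies condition B, carries flag Q, requires imaging, is in category D, is discharged, has attribute S, is short of breath, is tagged A, is in category H, presents with fever.
Rules concluding "it is over 65": R4 needs "it carries flag J"; R13 needs "it is flagged urgent" — none of these are established.

No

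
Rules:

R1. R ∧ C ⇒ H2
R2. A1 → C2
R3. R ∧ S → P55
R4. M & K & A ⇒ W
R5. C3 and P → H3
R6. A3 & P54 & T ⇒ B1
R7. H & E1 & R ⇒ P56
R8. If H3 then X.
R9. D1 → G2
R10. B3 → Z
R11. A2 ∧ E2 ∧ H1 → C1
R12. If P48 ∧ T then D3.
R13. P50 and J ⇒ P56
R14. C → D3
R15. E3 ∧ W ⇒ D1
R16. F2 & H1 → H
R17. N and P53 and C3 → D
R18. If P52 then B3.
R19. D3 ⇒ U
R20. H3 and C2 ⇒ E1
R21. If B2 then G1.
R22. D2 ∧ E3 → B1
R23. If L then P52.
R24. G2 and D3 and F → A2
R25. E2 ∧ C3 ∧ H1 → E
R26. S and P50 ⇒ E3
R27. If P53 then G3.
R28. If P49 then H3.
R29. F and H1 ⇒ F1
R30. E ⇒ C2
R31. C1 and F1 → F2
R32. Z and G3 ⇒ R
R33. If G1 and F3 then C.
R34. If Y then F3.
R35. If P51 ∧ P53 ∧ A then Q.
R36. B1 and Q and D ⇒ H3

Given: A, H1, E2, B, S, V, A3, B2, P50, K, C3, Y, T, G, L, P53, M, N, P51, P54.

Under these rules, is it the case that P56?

Forward chaining from the given facts derives: W, B1, D, G1, P52, E, E3, G3, C2, F3, Q, H3, X, D1, B3, E1, C, G2, Z, D3, U, R, H2, P55.
Rules concluding P56: R7 needs H; R13 needs J — none of these are established.

No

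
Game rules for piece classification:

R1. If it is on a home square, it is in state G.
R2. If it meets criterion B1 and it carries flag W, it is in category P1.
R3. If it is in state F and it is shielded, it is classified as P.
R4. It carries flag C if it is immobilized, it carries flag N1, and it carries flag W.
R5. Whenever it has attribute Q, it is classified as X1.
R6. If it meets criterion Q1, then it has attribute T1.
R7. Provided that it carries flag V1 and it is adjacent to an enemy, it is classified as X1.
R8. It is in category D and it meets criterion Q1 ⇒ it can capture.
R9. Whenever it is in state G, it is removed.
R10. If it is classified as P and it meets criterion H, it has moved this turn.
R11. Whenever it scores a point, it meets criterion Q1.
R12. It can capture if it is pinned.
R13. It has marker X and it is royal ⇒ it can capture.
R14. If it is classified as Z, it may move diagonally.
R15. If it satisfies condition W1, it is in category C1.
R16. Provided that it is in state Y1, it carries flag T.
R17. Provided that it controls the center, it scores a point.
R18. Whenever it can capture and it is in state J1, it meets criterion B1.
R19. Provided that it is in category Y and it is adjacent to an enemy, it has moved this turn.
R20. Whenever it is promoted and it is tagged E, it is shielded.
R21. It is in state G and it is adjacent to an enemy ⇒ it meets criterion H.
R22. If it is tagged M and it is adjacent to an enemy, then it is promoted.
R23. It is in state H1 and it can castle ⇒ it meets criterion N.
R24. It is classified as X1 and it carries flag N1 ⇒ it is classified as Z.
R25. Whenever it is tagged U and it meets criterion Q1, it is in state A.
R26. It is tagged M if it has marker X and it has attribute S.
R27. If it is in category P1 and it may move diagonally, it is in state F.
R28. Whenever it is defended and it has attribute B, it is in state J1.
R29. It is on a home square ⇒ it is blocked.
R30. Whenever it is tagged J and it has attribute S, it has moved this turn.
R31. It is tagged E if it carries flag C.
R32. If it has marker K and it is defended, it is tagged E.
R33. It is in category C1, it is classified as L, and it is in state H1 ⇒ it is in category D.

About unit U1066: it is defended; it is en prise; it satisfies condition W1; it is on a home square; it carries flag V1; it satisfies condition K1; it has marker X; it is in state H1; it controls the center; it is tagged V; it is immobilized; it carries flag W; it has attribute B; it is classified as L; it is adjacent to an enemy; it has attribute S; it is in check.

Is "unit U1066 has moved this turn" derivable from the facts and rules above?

No

Forward chaining from the given facts derives: is in state G, is classified as X1, is removed, is in category C1, scores a point, meets criterion H, is tagged M, is in state J1, is blocked, is in category D, meets criterion Q1, is promoted, has attribute T1, can capture, meets criterion B1, is in category P1.
Rules concluding "it has moved this turn": R10 needs "it is classified as P"; R19 needs "it is in category Y"; R30 needs "it is tagged J" — none of these are established.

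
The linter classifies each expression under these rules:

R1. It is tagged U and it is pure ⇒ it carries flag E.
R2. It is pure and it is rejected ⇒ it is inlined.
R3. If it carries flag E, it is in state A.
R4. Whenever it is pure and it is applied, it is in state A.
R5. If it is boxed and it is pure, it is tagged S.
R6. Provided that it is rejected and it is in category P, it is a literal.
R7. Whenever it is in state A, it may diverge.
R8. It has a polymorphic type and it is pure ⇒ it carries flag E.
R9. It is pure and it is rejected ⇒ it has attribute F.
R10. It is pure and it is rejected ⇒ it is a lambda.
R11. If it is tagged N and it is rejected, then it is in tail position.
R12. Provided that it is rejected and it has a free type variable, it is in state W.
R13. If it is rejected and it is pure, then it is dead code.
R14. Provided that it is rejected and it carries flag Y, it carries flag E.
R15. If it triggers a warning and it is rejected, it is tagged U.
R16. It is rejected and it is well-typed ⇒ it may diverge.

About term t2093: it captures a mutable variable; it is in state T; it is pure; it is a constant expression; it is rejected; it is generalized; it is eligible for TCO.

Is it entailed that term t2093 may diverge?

No

Forward chaining from the given facts derives: is inlined, has attribute F, is a lambda, is dead code.
Rules concluding "it may diverge": R7 needs "it is in state A"; R16 needs "it is well-typed" — none of these are established.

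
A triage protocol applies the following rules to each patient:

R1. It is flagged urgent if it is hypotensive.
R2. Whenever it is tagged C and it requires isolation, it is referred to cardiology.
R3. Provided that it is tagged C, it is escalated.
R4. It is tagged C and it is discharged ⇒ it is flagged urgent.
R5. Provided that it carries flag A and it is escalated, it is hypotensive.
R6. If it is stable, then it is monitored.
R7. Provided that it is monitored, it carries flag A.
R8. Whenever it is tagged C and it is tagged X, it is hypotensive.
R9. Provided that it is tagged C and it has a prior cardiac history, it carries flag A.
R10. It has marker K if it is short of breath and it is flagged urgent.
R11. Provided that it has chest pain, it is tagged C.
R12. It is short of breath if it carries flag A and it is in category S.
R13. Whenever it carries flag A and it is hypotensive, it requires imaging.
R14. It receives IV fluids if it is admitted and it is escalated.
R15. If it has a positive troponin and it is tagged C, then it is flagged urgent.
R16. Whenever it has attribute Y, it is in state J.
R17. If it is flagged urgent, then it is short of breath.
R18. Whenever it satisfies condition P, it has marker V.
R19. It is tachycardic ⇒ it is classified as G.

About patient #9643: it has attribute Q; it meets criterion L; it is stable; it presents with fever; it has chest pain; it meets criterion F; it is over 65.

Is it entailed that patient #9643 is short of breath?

Yes

By R6 (it is stable): it is monitored.
By R7 (it is monitored): it carries flag A.
By R11 (it has chest pain): it is tagged C.
By R3 (it is tagged C): it is escalated.
By R5 (it carries flag A, it is escalated): it is hypotensive.
By R1 (it is hypotensive): it is flagged urgent.
By R17 (it is flagged urgent): it is short of breath.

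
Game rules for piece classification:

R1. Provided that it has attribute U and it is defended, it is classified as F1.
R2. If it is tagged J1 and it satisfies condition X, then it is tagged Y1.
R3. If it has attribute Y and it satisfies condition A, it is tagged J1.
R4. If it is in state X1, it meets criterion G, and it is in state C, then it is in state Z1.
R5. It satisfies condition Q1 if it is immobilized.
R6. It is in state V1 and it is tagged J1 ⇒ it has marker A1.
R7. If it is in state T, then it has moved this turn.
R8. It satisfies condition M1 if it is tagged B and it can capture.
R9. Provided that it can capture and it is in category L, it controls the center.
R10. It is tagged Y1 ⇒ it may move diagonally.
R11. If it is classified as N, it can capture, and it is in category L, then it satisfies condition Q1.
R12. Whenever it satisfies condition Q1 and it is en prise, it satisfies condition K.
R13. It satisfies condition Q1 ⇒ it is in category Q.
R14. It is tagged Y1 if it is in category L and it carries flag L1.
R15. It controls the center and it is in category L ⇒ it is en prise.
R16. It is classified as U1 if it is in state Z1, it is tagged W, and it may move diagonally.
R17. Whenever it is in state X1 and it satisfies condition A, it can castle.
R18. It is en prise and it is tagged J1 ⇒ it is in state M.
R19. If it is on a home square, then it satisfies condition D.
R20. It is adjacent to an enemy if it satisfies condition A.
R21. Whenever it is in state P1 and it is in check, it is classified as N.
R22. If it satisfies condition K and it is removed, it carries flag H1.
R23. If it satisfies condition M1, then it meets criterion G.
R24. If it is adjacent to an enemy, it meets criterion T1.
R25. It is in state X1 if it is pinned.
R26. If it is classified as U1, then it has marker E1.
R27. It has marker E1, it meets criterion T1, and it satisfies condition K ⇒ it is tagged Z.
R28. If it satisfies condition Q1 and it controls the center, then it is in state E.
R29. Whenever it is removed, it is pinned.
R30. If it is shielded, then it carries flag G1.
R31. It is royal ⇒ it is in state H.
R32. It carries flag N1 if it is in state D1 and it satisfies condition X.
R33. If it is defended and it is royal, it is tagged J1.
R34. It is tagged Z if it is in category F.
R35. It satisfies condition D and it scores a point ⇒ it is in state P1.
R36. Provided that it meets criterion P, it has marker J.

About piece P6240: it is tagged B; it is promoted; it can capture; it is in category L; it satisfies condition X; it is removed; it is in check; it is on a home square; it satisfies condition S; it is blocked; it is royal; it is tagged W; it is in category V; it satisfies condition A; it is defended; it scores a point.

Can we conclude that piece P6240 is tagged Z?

No

Forward chaining from the given facts derives: satisfies condition M1, controls the center, is en prise, satisfies condition D, is adjacent to an enemy, meets criterion G, meets criterion T1, is pinned, is in state H, is tagged J1, is in state P1, is tagged Y1, may move diagonally, is in state M, is classified as N, is in state X1, satisfies condition Q1, satisfies condition K, is in category Q, can castle, carries flag H1, is in state E.
Rules concluding "it is tagged Z": R27 needs "it has marker E1"; R34 needs "it is in category F" — none of these are established.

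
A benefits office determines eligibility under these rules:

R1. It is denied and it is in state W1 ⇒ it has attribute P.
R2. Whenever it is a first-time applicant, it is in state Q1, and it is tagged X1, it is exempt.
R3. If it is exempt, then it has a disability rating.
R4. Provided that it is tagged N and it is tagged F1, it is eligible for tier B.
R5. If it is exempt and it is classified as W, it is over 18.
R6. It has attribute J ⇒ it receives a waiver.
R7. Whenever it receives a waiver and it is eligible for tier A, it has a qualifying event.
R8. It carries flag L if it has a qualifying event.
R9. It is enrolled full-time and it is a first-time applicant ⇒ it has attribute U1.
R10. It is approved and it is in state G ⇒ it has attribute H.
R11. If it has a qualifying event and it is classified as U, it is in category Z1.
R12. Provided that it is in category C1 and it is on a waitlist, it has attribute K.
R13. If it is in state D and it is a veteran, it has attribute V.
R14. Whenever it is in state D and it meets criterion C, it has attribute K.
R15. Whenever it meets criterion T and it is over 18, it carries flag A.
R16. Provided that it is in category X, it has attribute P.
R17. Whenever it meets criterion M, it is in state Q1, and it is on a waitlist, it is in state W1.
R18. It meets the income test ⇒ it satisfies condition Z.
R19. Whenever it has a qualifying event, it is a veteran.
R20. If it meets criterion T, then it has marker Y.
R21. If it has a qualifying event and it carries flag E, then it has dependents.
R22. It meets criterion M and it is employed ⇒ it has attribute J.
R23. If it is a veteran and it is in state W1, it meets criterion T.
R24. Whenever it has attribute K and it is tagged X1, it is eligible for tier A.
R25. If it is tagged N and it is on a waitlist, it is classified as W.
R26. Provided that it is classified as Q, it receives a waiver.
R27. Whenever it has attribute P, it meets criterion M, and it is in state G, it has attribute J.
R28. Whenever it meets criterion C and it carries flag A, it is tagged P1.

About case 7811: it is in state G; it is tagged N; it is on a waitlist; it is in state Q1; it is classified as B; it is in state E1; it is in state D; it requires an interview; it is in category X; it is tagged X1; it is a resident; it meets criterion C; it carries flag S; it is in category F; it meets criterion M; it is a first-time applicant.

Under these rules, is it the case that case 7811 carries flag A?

Yes

By R2 (it is a first-time applicant, it is in state Q1, it is tagged X1): it is exempt.
By R14 (it is in state D, it meets criterion C): it has attribute K.
By R16 (it is in category X): it has attribute P.
By R17 (it meets criterion M, it is in state Q1, it is on a waitlist): it is in state W1.
By R24 (it has attribute K, it is tagged X1): it is eligible for tier A.
By R25 (it is tagged N, it is on a waitlist): it is classified as W.
By R27 (it has attribute P, it meets criterion M, it is in state G): it has attribute J.
By R5 (it is exempt, it is classified as W): it is over 18.
By R6 (it has attribute J): it receives a waiver.
By R7 (it receives a waiver, it is eligible for tier A): it has a qualifying event.
By R19 (it has a qualifying event): it is a veteran.
By R23 (it is a veteran, it is in state W1): it meets criterion T.
By R15 (it meets criterion T, it is over 18): it carries flag A.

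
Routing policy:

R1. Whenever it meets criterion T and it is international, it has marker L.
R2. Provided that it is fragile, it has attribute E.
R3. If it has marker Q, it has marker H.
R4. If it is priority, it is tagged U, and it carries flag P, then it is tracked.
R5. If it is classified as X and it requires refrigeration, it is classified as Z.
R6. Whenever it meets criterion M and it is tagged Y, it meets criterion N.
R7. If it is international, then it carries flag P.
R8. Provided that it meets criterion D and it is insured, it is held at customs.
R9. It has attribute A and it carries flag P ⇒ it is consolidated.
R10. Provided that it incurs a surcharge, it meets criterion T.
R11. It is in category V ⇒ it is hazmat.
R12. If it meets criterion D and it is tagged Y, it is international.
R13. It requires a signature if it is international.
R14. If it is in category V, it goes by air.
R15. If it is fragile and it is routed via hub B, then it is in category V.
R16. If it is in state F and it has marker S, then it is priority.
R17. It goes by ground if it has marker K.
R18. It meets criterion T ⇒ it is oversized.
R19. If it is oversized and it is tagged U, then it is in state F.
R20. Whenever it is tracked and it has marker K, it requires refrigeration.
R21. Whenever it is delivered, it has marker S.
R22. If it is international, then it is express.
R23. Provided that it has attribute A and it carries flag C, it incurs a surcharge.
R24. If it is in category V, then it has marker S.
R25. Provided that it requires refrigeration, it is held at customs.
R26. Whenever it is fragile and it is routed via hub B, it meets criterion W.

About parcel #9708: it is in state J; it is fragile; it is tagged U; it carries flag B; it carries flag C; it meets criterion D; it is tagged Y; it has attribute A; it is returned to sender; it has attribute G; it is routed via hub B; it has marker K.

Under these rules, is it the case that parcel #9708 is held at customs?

Yes

By R12 (it meets criterion D, it is tagged Y): it is international.
By R15 (it is fragile, it is routed via hub B): it is in category V.
By R23 (it has attribute A, it carries flag C): it incurs a surcharge.
By R24 (it is in category V): it has marker S.
By R7 (it is international): it carries flag P.
By R10 (it incurs a surcharge): it meets criterion T.
By R18 (it meets criterion T): it is oversized.
By R19 (it is oversized, it is tagged U): it is in state F.
By R16 (it is in state F, it has marker S): it is priority.
By R4 (it is priority, it is tagged U, it carries flag P): it is tracked.
By R20 (it is tracked, it has marker K): it requires refrigeration.
By R25 (it requires refrigeration): it is held at customs.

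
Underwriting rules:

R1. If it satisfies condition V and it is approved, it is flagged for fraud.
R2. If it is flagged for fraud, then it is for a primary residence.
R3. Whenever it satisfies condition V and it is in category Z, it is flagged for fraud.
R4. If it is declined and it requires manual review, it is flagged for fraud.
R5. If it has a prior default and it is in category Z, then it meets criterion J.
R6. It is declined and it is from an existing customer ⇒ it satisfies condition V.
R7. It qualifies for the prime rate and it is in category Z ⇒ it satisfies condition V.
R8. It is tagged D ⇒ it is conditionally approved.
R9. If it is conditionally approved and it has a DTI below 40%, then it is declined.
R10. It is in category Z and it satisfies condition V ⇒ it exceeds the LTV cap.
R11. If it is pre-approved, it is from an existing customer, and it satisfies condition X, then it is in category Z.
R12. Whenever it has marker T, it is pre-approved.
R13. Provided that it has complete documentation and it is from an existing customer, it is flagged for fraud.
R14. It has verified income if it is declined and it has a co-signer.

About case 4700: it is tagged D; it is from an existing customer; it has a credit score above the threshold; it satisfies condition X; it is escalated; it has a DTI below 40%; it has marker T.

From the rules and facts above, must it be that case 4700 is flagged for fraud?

By R8 (it is tagged D): it is conditionally approved.
By R9 (it is conditionally approved, it has a DTI below 40%): it is declined.
By R12 (it has marker T): it is pre-approved.
By R6 (it is declined, it is from an existing customer): it satisfies condition V.
By R11 (it is pre-approved, it is from an existing customer, it satisfies condition X): it is in category Z.
By R3 (it satisfies condition V, it is in category Z): it is flagged for fraud.

Yes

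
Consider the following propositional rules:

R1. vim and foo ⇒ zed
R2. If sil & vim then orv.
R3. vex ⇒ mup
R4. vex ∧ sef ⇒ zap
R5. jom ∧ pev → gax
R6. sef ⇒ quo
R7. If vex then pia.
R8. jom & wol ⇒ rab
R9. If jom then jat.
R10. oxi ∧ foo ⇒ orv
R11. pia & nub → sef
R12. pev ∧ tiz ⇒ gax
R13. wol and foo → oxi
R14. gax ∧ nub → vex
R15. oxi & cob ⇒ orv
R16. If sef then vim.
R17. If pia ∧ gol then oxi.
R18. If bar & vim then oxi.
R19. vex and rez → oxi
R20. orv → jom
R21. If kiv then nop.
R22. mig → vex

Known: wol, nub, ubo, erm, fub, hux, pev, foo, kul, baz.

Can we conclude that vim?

oxi  (by R13: wol, foo)
orv  (by R10: oxi, foo)
jom  (by R20: orv)
gax  (by R5: jom, pev)
vex  (by R14: gax, nub)
pia  (by R7: vex)
sef  (by R11: pia, nub)
vim  (by R16: sef)

Yes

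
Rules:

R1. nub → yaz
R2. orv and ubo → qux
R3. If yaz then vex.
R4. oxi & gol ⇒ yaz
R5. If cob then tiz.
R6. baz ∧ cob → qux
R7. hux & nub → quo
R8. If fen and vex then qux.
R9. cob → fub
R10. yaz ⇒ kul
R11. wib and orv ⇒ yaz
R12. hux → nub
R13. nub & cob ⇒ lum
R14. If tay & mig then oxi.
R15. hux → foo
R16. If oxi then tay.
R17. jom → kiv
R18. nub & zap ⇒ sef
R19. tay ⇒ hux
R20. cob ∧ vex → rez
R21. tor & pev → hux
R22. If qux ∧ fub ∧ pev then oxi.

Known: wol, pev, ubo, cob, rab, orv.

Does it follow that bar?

Forward chaining from the given facts derives: qux, tiz, fub, oxi, tay, hux, nub, lum, foo, yaz, vex, quo, kul, rez.
No rule has bar as its conclusion, and it is not among the given facts.

No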